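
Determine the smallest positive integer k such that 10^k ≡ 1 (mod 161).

By Lagrange's theorem, ord_161(10) divides φ(161) = φ(7·23) = (7−1)·(23−1) = 6·22 = 132 = 2^2 · 3 · 11.
Divisors of 132: 1, 2, 3, 4, 6, 11, 12, 22, 33, 44, 66, 132.
Compute 10^d (mod 161) for the divisors d until we hit 1:
10^1 ≡ 10 (mod 161)
10^2 ≡ 100 (mod 161)
10^3 ≡ 34 (mod 161)
10^4 ≡ 18 (mod 161)
10^6 ≡ 29 (mod 161)
10^11 ≡ 68 (mod 161)
10^12 ≡ 36 (mod 161)
10^22 ≡ 116 (mod 161)
10^33 ≡ 160 (mod 161)
10^44 ≡ 93 (mod 161)
10^66 ≡ 1 (mod 161) ✓
The smallest such exponent is 66, so the order of 10 is 66.

66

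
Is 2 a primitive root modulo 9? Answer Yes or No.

Yes

φ(9) = φ(3^2) = 3·(3−1) = 6 = 2 · 3.
An element g generates (Z/9Z)^× iff g^(6/q) ≢ 1 (mod 9) for each prime q ∈ {2, 3}.
2^3 ≡ 8 (mod 9)  [q = 2: ≢ 1 ✓]
2^2 ≡ 4 (mod 9)  [q = 3: ≢ 1 ✓]
All checks pass, so 2 has order 6 and is a primitive root modulo 9.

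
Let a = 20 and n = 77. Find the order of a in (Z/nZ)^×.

By Lagrange's theorem, ord_77(20) divides φ(77) = φ(7·11) = (7−1)·(11−1) = 6·10 = 60 = 2^2 · 3 · 5.
Divisors of 60: 1, 2, 3, 4, 5, 6, 10, 12, 15, 20, 30, 60.
Test each divisor d:
20^1 ≡ 20
20^2 ≡ 15
20^3 ≡ 69
20^4 ≡ 71
20^5 ≡ 34
20^6 ≡ 64
20^10 ≡ 1
So ord_77(20) = 10.

10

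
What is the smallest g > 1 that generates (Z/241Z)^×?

φ(241) = 241 − 1 = 240 = 2^4 · 3 · 5.
Test candidates g = 2, 3, … against the prime factors q ∈ {2, 3, 5} of φ(241): g is a generator iff g^(240/q) ≢ 1 for every such q.
g = 2: 2^120 ≡ 1 — hits 1, so not a primitive root.
g = 3: 3^120 ≡ 1 — hits 1, so not a primitive root.
g = 4: 4^120 ≡ 1 — hits 1, so not a primitive root.
g = 5: 5^120 ≡ 1 — hits 1, so not a primitive root.
g = 6: 6^120 ≡ 1 — hits 1, so not a primitive root.
g = 7: 7^120 ≡ 240; 7^80 ≡ 15; 7^48 ≡ 91 — none is 1, so 7 is a primitive root.
The smallest primitive root modulo 241 is 7.

7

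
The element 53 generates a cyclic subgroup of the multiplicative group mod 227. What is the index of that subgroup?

2

The order of 53 must divide φ(227) = 227 − 1 = 226 = 2 · 113.
Divisors of 226: 1, 2, 113, 226.
Test each divisor d:
53^1 ≡ 53
53^2 ≡ 85
53^113 ≡ 1
So ord_227(53) = 113, hence |⟨53⟩| = 113.
The index is φ(227) / ord(53) = 226 / 113 = 2.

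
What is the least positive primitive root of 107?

φ(107) = 107 − 1 = 106 = 2 · 53.
g is a primitive root iff g^(106/q) ≢ 1 (mod 107) for each prime q ∈ {2, 53}.
g = 2: 2^53 ≡ 106; 2^2 ≡ 4 — none is 1, so 2 is a primitive root.
Hence the least primitive root of 107 is 2.

2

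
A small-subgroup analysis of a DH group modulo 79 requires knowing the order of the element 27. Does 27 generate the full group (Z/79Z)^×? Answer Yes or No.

φ(79) = 79 − 1 = 78 = 2 · 3 · 13.
27 is a primitive root mod 79 iff 27^(φ(79)/q) ≢ 1 for every prime q | φ(79), i.e. q ∈ {2, 3, 13}.
27^39 ≡ 78 (mod 79)  [q = 2: ≢ 1 ✓]
27^26 ≡ 1 (mod 79)  [q = 3: ≡ 1 ✗]
27^6 ≡ 65 (mod 79)  [q = 13: ≢ 1 ✓]
27^26 ≡ 1 shows ord(27) | 26, strictly less than φ(79); not a primitive root.

No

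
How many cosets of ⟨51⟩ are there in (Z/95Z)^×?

4

ord(51) | φ(95) = φ(5·19) = (5−1)·(19−1) = 4·18 = 72 = 2^3 · 3^2.
Divisors of 72: 1, 2, 3, 4, 6, 8, 9, 12, 18, 24, 36, 72.
Evaluate successive powers at the divisors of 72:
51^1 ≡ 51 (mod 95)
51^2 ≡ 36 (mod 95)
51^3 ≡ 31 (mod 95)
51^4 ≡ 61 (mod 95)
51^6 ≡ 11 (mod 95)
51^8 ≡ 16 (mod 95)
51^9 ≡ 56 (mod 95)
51^12 ≡ 26 (mod 95)
51^18 ≡ 1 (mod 95) ✓
So ord_95(51) = 18, hence |⟨51⟩| = 18.
[(Z/95Z)^× : ⟨51⟩] = 72/18 = 4.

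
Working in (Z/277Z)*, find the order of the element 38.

The order of 38 must divide φ(277) = 277 − 1 = 276 = 2^2 · 3 · 23.
Divisors of 276: 1, 2, 3, 4, 6, 12, 23, 46, 69, 92, 138, 276.
Test each divisor d:
38^1 ≡ 38
38^2 ≡ 59
38^3 ≡ 26
38^4 ≡ 157
38^6 ≡ 122
38^12 ≡ 203
38^23 ≡ 217
38^46 ≡ 276
38^69 ≡ 60
38^92 ≡ 1
Therefore the multiplicative order of 38 modulo 277 is 92.

92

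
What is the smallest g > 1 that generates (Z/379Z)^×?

2

φ(379) = 379 − 1 = 378 = 2 · 3^3 · 7.
g is a primitive root iff g^(378/q) ≢ 1 (mod 379) for each prime q ∈ {2, 3, 7}.
g = 2: 2^189 ≡ 378; 2^126 ≡ 327; 2^54 ≡ 125 — none is 1, so 2 is a primitive root.
Hence the least primitive root of 379 is 2.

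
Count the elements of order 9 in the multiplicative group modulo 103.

0

φ(103) = 103 − 1 = 102 = 2 · 3 · 17.
Since (Z/103Z)^× is cyclic of order 102, the number of elements of order d is φ(d) when d | 102 and 0 otherwise.
9 does not divide 102, so no element of (Z/103Z)^× has order 9.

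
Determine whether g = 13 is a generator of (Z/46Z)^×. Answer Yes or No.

No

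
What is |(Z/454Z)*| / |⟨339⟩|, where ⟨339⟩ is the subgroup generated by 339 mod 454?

Since 339 ∈ (Z/454Z)^×, its order divides φ(454) = φ(2)·φ(227) = 1·226 = 226 = 2 · 113.
Divisors of 226: 1, 2, 113, 226.
Test each divisor d:
339^1 ≡ 339 (mod 454)
339^2 ≡ 59 (mod 454)
339^113 ≡ 1 (mod 454) ✓
The order of 339 is 113, so the subgroup it generates has 113 elements.
[(Z/454Z)^× : ⟨339⟩] = 226/113 = 2.

2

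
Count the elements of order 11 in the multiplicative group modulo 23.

φ(23) = 23 − 1 = 22 = 2 · 11.
Since (Z/23Z)^× is cyclic of order 22, the number of elements of order d is φ(d) when d | 22 and 0 otherwise.
11 | 22, and φ(11) = 11 − 1 = 10.

10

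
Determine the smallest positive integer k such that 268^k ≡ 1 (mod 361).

342

Since 268 ∈ (Z/361Z)^×, its order divides φ(361) = φ(19^2) = 19·(19−1) = 342 = 2 · 3^2 · 19.
Divisors of 342: 1, 2, 3, 6, 9, 18, 19, 38, 57, 114, 171, 342.
Test each divisor d:
268^1 ≡ 268 (mod 361)
268^2 ≡ 346 (mod 361)
268^3 ≡ 312 (mod 361)
268^6 ≡ 235 (mod 361)
268^9 ≡ 37 (mod 361)
268^18 ≡ 286 (mod 361)
268^19 ≡ 116 (mod 361)
268^38 ≡ 99 (mod 361)
268^57 ≡ 293 (mod 361)
268^114 ≡ 292 (mod 361)
268^171 ≡ 360 (mod 361)
268^342 ≡ 1 (mod 361) ✓
So ord_361(268) = 342.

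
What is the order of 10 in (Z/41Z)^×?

ord(10) | φ(41) = 41 − 1 = 40 = 2^3 · 5.
Divisors of 40: 1, 2, 4, 5, 8, 10, 20, 40.
Compute 10^d (mod 41) for the divisors d until we hit 1:
10^1 ≡ 10 (mod 41)
10^2 ≡ 18 (mod 41)
10^4 ≡ 37 (mod 41)
10^5 ≡ 1 (mod 41) ✓
Hence ord(10) = 5.

5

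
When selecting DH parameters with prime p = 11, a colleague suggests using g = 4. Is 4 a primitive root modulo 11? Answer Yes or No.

φ(11) = 11 − 1 = 10 = 2 · 5.
4 is a primitive root mod 11 iff 4^(φ(11)/q) ≢ 1 for every prime q | φ(11), i.e. q ∈ {2, 5}.
4^5 ≡ 1 (mod 11)  [q = 2: ≡ 1 ✗]
4^2 ≡ 5 (mod 11)  [q = 5: ≢ 1 ✓]
Since 4^5 ≡ 1, the order of 4 divides 5 < 10, so 4 is not a primitive root.

No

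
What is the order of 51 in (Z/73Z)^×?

Since 51 ∈ (Z/73Z)^×, its order divides φ(73) = 73 − 1 = 72 = 2^3 · 3^2.
Divisors of 72: 1, 2, 3, 4, 6, 8, 9, 12, 18, 24, 36, 72.
Evaluate successive powers at the divisors of 72:
51^1 ≡ 51 (mod 73)
51^2 ≡ 46 (mod 73)
51^3 ≡ 10 (mod 73)
51^4 ≡ 72 (mod 73)
51^6 ≡ 27 (mod 73)
51^8 ≡ 1 (mod 73) ✓
So ord_73(51) = 8.

8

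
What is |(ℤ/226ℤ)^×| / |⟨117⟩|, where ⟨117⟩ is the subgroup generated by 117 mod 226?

8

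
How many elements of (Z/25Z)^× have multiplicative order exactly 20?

φ(25) = φ(5^2) = 5·(5−1) = 20 = 2^2 · 5.
Since (Z/25Z)^× is cyclic of order 20, the number of elements of order d is φ(d) when d | 20 and 0 otherwise.
20 = 2^2 · 5 divides 20, and φ(20) = 8.

8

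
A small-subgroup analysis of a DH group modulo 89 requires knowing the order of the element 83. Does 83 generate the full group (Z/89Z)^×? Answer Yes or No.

Yes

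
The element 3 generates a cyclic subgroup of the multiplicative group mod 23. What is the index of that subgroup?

Since 3 ∈ (Z/23Z)^×, its order divides φ(23) = 23 − 1 = 22 = 2 · 11.
Divisors of 22: 1, 2, 11, 22.
Evaluate successive powers at the divisors of 22:
3^1 ≡ 3 (mod 23)
3^2 ≡ 9 (mod 23)
3^11 ≡ 1 (mod 23) ✓
The order of 3 is 11, so the subgroup it generates has 11 elements.
[(Z/23Z)^× : ⟨3⟩] = 22/11 = 2.

2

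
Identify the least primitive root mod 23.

5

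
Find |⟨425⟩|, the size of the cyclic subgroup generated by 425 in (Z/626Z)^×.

ord(425) | φ(626) = φ(2)·φ(313) = 1·312 = 312 = 2^3 · 3 · 13.
Divisors of 312: 1, 2, 3, 4, 6, 8, 12, 13, 24, 26, 39, 52, 78, 104, 156, 312.
Evaluate successive powers at the divisors of 312:
425^1 ≡ 425
425^2 ≡ 337
425^3 ≡ 497
425^4 ≡ 263
425^6 ≡ 365
425^8 ≡ 309
425^12 ≡ 513
425^13 ≡ 177
425^24 ≡ 249
425^26 ≡ 29
425^39 ≡ 125
425^52 ≡ 215
425^78 ≡ 601
425^104 ≡ 527
425^156 ≡ 625
425^312 ≡ 1
Hence ord(425) = 312.

312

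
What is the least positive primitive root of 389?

2

φ(389) = 389 − 1 = 388 = 2^2 · 97.
g is a primitive root iff g^(388/q) ≢ 1 (mod 389) for each prime q ∈ {2, 97}.
g = 2: 2^194 ≡ 388; 2^4 ≡ 16 — none is 1, so 2 is a primitive root.
The smallest primitive root modulo 389 is 2.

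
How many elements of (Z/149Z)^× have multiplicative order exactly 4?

2

φ(149) = 149 − 1 = 148 = 2^2 · 37.
In a cyclic group of order 148, there are φ(d) elements of order d for each divisor d of 148, and zero for non-divisors.
4 = 2^2 divides 148, and φ(4) = 2.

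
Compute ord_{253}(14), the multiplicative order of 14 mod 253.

ord(14) | φ(253) = φ(11·23) = (11−1)·(23−1) = 10·22 = 220 = 2^2 · 5 · 11.
Divisors of 220: 1, 2, 4, 5, 10, 11, 20, 22, 44, 55, 110, 220.
Evaluate successive powers at the divisors of 220:
14^1 ≡ 14 (mod 253)
14^2 ≡ 196 (mod 253)
14^4 ≡ 213 (mod 253)
14^5 ≡ 199 (mod 253)
14^10 ≡ 133 (mod 253)
14^11 ≡ 91 (mod 253)
14^20 ≡ 232 (mod 253)
14^22 ≡ 185 (mod 253)
14^44 ≡ 70 (mod 253)
14^55 ≡ 45 (mod 253)
14^110 ≡ 1 (mod 253) ✓
So ord_253(14) = 110.

110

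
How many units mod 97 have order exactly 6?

2

φ(97) = 97 − 1 = 96 = 2^5 · 3.
(Z/97Z)^× is cyclic (|G| = 96); a cyclic group of order m has exactly φ(d) elements of each order d | m, and none otherwise.
6 = 2 · 3 divides 96, and φ(6) = 2.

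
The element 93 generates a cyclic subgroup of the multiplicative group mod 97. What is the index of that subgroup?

Since 93 ∈ (Z/97Z)^×, its order divides φ(97) = 97 − 1 = 96 = 2^5 · 3.
Divisors of 96: 1, 2, 3, 4, 6, 8, 12, 16, 24, 32, 48, 96.
Check 93^d mod 97 for each divisor in increasing order:
93^1 ≡ 93
93^2 ≡ 16
93^3 ≡ 33
93^4 ≡ 62
93^6 ≡ 22
93^8 ≡ 61
93^12 ≡ 96
93^16 ≡ 35
93^24 ≡ 1
The order of 93 is 24, so the subgroup it generates has 24 elements.
[(Z/97Z)^× : ⟨93⟩] = 96/24 = 4.

4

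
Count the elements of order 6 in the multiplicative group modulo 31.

2

φ(31) = 31 − 1 = 30 = 2 · 3 · 5.
(Z/31Z)^× is cyclic (|G| = 30); a cyclic group of order m has exactly φ(d) elements of each order d | m, and none otherwise.
6 = 2 · 3 divides 30, and φ(6) = 2.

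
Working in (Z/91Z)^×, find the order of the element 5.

12

By Lagrange's theorem, ord_91(5) divides φ(91) = φ(7·13) = (7−1)·(13−1) = 6·12 = 72 = 2^3 · 3^2.
Divisors of 72: 1, 2, 3, 4, 6, 8, 9, 12, 18, 24, 36, 72.
Compute 5^d (mod 91) for the divisors d until we hit 1:
5^1 ≡ 5 (mod 91)
5^2 ≡ 25 (mod 91)
5^3 ≡ 34 (mod 91)
5^4 ≡ 79 (mod 91)
5^6 ≡ 64 (mod 91)
5^8 ≡ 53 (mod 91)
5^9 ≡ 83 (mod 91)
5^12 ≡ 1 (mod 91) ✓
The smallest such exponent is 12, so the order of 5 is 12.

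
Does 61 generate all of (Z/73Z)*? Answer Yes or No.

No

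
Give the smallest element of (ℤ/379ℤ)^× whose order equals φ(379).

φ(379) = 379 − 1 = 378 = 2 · 3^3 · 7.
g is a primitive root iff g^(378/q) ≢ 1 (mod 379) for each prime q ∈ {2, 3, 7}.
g = 2: 2^189 ≡ 378; 2^126 ≡ 327; 2^54 ≡ 125 — none is 1, so 2 is a primitive root.
The smallest primitive root modulo 379 is 2.

2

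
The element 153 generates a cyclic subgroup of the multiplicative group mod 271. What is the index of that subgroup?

By Lagrange's theorem, ord_271(153) divides φ(271) = 271 − 1 = 270 = 2 · 3^3 · 5.
Divisors of 270: 1, 2, 3, 5, 6, 9, 10, 15, 18, 27, 30, 45, 54, 90, 135, 270.
Check 153^d mod 271 for each divisor in increasing order:
153^1 ≡ 153 (mod 271)
153^2 ≡ 103 (mod 271)
153^3 ≡ 41 (mod 271)
153^5 ≡ 158 (mod 271)
153^6 ≡ 55 (mod 271)
153^9 ≡ 87 (mod 271)
153^10 ≡ 32 (mod 271)
153^15 ≡ 178 (mod 271)
153^18 ≡ 252 (mod 271)
153^27 ≡ 244 (mod 271)
153^30 ≡ 248 (mod 271)
153^45 ≡ 242 (mod 271)
153^54 ≡ 187 (mod 271)
153^90 ≡ 28 (mod 271)
153^135 ≡ 1 (mod 271) ✓
The order of 153 is 135, so the subgroup it generates has 135 elements.
The index is φ(271) / ord(153) = 270 / 135 = 2.

2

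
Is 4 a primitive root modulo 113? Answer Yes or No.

φ(113) = 113 − 1 = 112 = 2^4 · 7.
Test 4^(112/q) mod 113 for each prime factor q of 112:
4^56 ≡ 1 (mod 113)  [q = 2: ≡ 1 ✗]
4^16 ≡ 16 (mod 113)  [q = 7: ≢ 1 ✓]
4^56 ≡ 1 shows ord(4) | 56, strictly less than φ(113); not a primitive root.

No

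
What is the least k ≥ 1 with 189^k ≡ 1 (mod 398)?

198

ord(189) | φ(398) = φ(2)·φ(199) = 1·198 = 198 = 2 · 3^2 · 11.
Divisors of 198: 1, 2, 3, 6, 9, 11, 18, 22, 33, 66, 99, 198.
Compute 189^d (mod 398) for the divisors d until we hit 1:
189^1 ≡ 189
189^2 ≡ 299
189^3 ≡ 393
189^6 ≡ 25
189^9 ≡ 273
189^11 ≡ 37
189^18 ≡ 103
189^22 ≡ 175
189^33 ≡ 107
189^66 ≡ 305
189^99 ≡ 397
189^198 ≡ 1
So ord_398(189) = 198.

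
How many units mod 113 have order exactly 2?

1

φ(113) = 113 − 1 = 112 = 2^4 · 7.
(Z/113Z)^× is cyclic (|G| = 112); a cyclic group of order m has exactly φ(d) elements of each order d | m, and none otherwise.
2 | 112, and φ(2) = 2 − 1 = 1.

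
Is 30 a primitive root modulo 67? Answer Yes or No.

No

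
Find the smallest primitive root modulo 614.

5

φ(614) = φ(2)·φ(307) = 1·306 = 306 = 2 · 3^2 · 17.
Test candidates g = 2, 3, … against the prime factors q ∈ {2, 3, 17} of φ(614): g is a generator iff g^(306/q) ≢ 1 for every such q.
g = 2: gcd(2, 614) = 2 > 1, not a unit — skip.
g = 3: 3^153 ≡ 613; 3^102 ≡ 1 — hits 1, so not a primitive root.
g = 4: gcd(4, 614) = 2 > 1, not a unit — skip.
g = 5: 5^153 ≡ 613; 5^102 ≡ 289; 5^18 ≡ 81 — none is 1, so 5 is a primitive root.
So 5 is the smallest generator of (Z/614Z)^×.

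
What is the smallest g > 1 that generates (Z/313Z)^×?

φ(313) = 313 − 1 = 312 = 2^3 · 3 · 13.
Test candidates g = 2, 3, … against the prime factors q ∈ {2, 3, 13} of φ(313): g is a generator iff g^(312/q) ≢ 1 for every such q.
g = 2: 2^156 ≡ 1 — hits 1, so not a primitive root.
g = 3: 3^156 ≡ 1 — hits 1, so not a primitive root.
g = 4: 4^156 ≡ 1 — hits 1, so not a primitive root.
g = 5: 5^156 ≡ 312; 5^104 ≡ 1 — hits 1, so not a primitive root.
g = 6: 6^156 ≡ 1 — hits 1, so not a primitive root.
g = 7: 7^156 ≡ 312; 7^104 ≡ 1 — hits 1, so not a primitive root.
g = 8: 8^156 ≡ 1 — hits 1, so not a primitive root.
g = 9: 9^156 ≡ 1 — hits 1, so not a primitive root.
g = 10: 10^156 ≡ 312; 10^104 ≡ 214; 10^24 ≡ 103 — none is 1, so 10 is a primitive root.
Hence the least primitive root of 313 is 10.

10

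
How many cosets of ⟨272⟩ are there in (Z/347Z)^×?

ord(272) | φ(347) = 347 − 1 = 346 = 2 · 173.
Divisors of 346: 1, 2, 173, 346.
Check 272^d mod 347 for each divisor in increasing order:
272^1 ≡ 272 (mod 347)
272^2 ≡ 73 (mod 347)
272^173 ≡ 346 (mod 347)
272^346 ≡ 1 (mod 347) ✓
Thus |⟨272⟩| = ord(272) = 346.
[(Z/347Z)^× : ⟨272⟩] = 346/346 = 1.

1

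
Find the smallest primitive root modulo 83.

2

φ(83) = 83 − 1 = 82 = 2 · 41.
Test candidates g = 2, 3, … against the prime factors q ∈ {2, 41} of φ(83): g is a generator iff g^(82/q) ≢ 1 for every such q.
g = 2: 2^41 ≡ 82; 2^2 ≡ 4 — none is 1, so 2 is a primitive root.
The smallest primitive root modulo 83 is 2.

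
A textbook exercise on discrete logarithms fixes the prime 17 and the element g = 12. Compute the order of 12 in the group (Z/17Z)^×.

16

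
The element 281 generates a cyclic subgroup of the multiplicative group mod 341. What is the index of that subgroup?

30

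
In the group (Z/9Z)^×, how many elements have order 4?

0

φ(9) = φ(3^2) = 3·(3−1) = 6 = 2 · 3.
(Z/9Z)^× is cyclic (|G| = 6); a cyclic group of order m has exactly φ(d) elements of each order d | m, and none otherwise.
Since 4 ∤ 6, the count is 0.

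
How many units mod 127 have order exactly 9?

6

φ(127) = 127 − 1 = 126 = 2 · 3^2 · 7.
In a cyclic group of order 126, there are φ(d) elements of order d for each divisor d of 126, and zero for non-divisors.
9 = 3^2 divides 126, and φ(9) = 6.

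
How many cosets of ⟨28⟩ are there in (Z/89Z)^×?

1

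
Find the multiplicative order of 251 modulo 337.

ord(251) | φ(337) = 337 − 1 = 336 = 2^4 · 3 · 7.
Divisors of 336: 1, 2, 3, 4, 6, 7, 8, 12, 14, 16, 21, 24, 28, 42, 48, 56, 84, 112, 168, 336.
Compute 251^d (mod 337) for the divisors d until we hit 1:
251^1 ≡ 251
251^2 ≡ 319
251^3 ≡ 200
251^4 ≡ 324
251^6 ≡ 234
251^7 ≡ 96
251^8 ≡ 169
251^12 ≡ 162
251^14 ≡ 117
251^16 ≡ 253
251^21 ≡ 111
251^24 ≡ 295
251^28 ≡ 209
251^42 ≡ 189
251^48 ≡ 79
251^56 ≡ 208
251^84 ≡ 336
251^112 ≡ 128
251^168 ≡ 1
Hence ord(251) = 168.

168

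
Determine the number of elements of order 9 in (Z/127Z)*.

φ(127) = 127 − 1 = 126 = 2 · 3^2 · 7.
Since (Z/127Z)^× is cyclic of order 126, the number of elements of order d is φ(d) when d | 126 and 0 otherwise.
9 = 3^2 divides 126, and φ(9) = 6.

6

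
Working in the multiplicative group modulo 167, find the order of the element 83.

Since 83 ∈ (Z/167Z)^×, its order divides φ(167) = 167 − 1 = 166 = 2 · 83.
Divisors of 166: 1, 2, 83, 166.
Compute 83^d (mod 167) for the divisors d until we hit 1:
83^1 ≡ 83 (mod 167)
83^2 ≡ 42 (mod 167)
83^83 ≡ 166 (mod 167)
83^166 ≡ 1 (mod 167) ✓
The smallest such exponent is 166, so the order of 83 is 166.

166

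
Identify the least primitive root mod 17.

φ(17) = 17 − 1 = 16 = 2^4.
Test candidates g = 2, 3, … against the prime factors q ∈ {2} of φ(17): g is a generator iff g^(16/q) ≢ 1 for every such q.
g = 2: 2^8 ≡ 1 — hits 1, so not a primitive root.
g = 3: 3^8 ≡ 16 — none is 1, so 3 is a primitive root.
The smallest primitive root modulo 17 is 3.

3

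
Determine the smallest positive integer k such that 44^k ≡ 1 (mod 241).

By Lagrange's theorem, ord_241(44) divides φ(241) = 241 − 1 = 240 = 2^4 · 3 · 5.
Divisors of 240: 1, 2, 3, 4, 5, 6, 8, 10, 12, 15, 16, 20, 24, 30, 40, 48, 60, 80, 120, 240.
Evaluate successive powers at the divisors of 240:
44^1 ≡ 44 (mod 241)
44^2 ≡ 8 (mod 241)
44^3 ≡ 111 (mod 241)
44^4 ≡ 64 (mod 241)
44^5 ≡ 165 (mod 241)
44^6 ≡ 30 (mod 241)
44^8 ≡ 240 (mod 241)
44^10 ≡ 233 (mod 241)
44^12 ≡ 177 (mod 241)
44^15 ≡ 126 (mod 241)
44^16 ≡ 1 (mod 241) ✓
Hence ord(44) = 16.

16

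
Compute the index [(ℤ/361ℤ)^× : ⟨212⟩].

1

ord(212) | φ(361) = φ(19^2) = 19·(19−1) = 342 = 2 · 3^2 · 19.
Divisors of 342: 1, 2, 3, 6, 9, 18, 19, 38, 57, 114, 171, 342.
Evaluate successive powers at the divisors of 342:
212^1 ≡ 212 (mod 361)
212^2 ≡ 180 (mod 361)
212^3 ≡ 255 (mod 361)
212^6 ≡ 45 (mod 361)
212^9 ≡ 284 (mod 361)
212^18 ≡ 153 (mod 361)
212^19 ≡ 307 (mod 361)
212^38 ≡ 28 (mod 361)
212^57 ≡ 293 (mod 361)
212^114 ≡ 292 (mod 361)
212^171 ≡ 360 (mod 361)
212^342 ≡ 1 (mod 361) ✓
The order of 212 is 342, so the subgroup it generates has 342 elements.
The index is φ(361) / ord(212) = 342 / 342 = 1.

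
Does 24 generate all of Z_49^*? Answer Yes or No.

φ(49) = φ(7^2) = 7·(7−1) = 42 = 2 · 3 · 7.
24 is a primitive root mod 49 iff 24^(φ(49)/q) ≢ 1 for every prime q | φ(49), i.e. q ∈ {2, 3, 7}.
24^21 ≡ 48 (mod 49)  [q = 2: ≢ 1 ✓]
24^14 ≡ 30 (mod 49)  [q = 3: ≢ 1 ✓]
24^6 ≡ 36 (mod 49)  [q = 7: ≢ 1 ✓]
Every test exponent gives a nontrivial residue, hence 24 generates the full group.

Yes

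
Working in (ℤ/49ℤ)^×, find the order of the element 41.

ord(41) | φ(49) = φ(7^2) = 7·(7−1) = 42 = 2 · 3 · 7.
Divisors of 42: 1, 2, 3, 6, 7, 14, 21, 42.
Evaluate successive powers at the divisors of 42:
41^1 ≡ 41 (mod 49)
41^2 ≡ 15 (mod 49)
41^3 ≡ 27 (mod 49)
41^6 ≡ 43 (mod 49)
41^7 ≡ 48 (mod 49)
41^14 ≡ 1 (mod 49) ✓
Therefore the multiplicative order of 41 modulo 49 is 14.

14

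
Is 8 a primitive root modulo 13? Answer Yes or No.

φ(13) = 13 − 1 = 12 = 2^2 · 3.
It suffices to check that the order of 8 is not a proper divisor of 12: compute 8^(12/q) for q ∈ {2, 3}.
8^6 ≡ 12 (mod 13)  [q = 2: ≢ 1 ✓]
8^4 ≡ 1 (mod 13)  [q = 3: ≡ 1 ✗]
8^4 ≡ 1 shows ord(8) | 4, strictly less than φ(13); not a primitive root.

No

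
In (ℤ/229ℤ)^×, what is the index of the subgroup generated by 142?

ord(142) | φ(229) = 229 − 1 = 228 = 2^2 · 3 · 19.
Divisors of 228: 1, 2, 3, 4, 6, 12, 19, 38, 57, 76, 114, 228.
Evaluate successive powers at the divisors of 228:
142^1 ≡ 142 (mod 229)
142^2 ≡ 12 (mod 229)
142^3 ≡ 101 (mod 229)
142^4 ≡ 144 (mod 229)
142^6 ≡ 125 (mod 229)
142^12 ≡ 53 (mod 229)
142^19 ≡ 18 (mod 229)
142^38 ≡ 95 (mod 229)
142^57 ≡ 107 (mod 229)
142^76 ≡ 94 (mod 229)
142^114 ≡ 228 (mod 229)
142^228 ≡ 1 (mod 229) ✓
The order of 142 is 228, so the subgroup it generates has 228 elements.
Index = |(Z/229Z)^×| / |⟨142⟩| = 228 / 228 = 1.

1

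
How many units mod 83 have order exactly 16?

φ(83) = 83 − 1 = 82 = 2 · 41.
In a cyclic group of order 82, there are φ(d) elements of order d for each divisor d of 82, and zero for non-divisors.
Here 82 is not a multiple of 16, so there are no elements of order 16.

0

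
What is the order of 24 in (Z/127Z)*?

Since 24 ∈ (Z/127Z)^×, its order divides φ(127) = 127 − 1 = 126 = 2 · 3^2 · 7.
Divisors of 126: 1, 2, 3, 6, 7, 9, 14, 18, 21, 42, 63, 126.
Compute 24^d (mod 127) for the divisors d until we hit 1:
24^1 ≡ 24 (mod 127)
24^2 ≡ 68 (mod 127)
24^3 ≡ 108 (mod 127)
24^6 ≡ 107 (mod 127)
24^7 ≡ 28 (mod 127)
24^9 ≡ 126 (mod 127)
24^14 ≡ 22 (mod 127)
24^18 ≡ 1 (mod 127) ✓
Therefore the multiplicative order of 24 modulo 127 is 18.

18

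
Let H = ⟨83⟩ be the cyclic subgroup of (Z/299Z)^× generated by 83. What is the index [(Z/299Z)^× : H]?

Since 83 ∈ (Z/299Z)^×, its order divides φ(299) = φ(13·23) = (13−1)·(23−1) = 12·22 = 264 = 2^3 · 3 · 11.
Divisors of 264: 1, 2, 3, 4, 6, 8, 11, 12, 22, 24, 33, 44, 66, 88, 132, 264.
Test each divisor d:
83^1 ≡ 83 (mod 299)
83^2 ≡ 12 (mod 299)
83^3 ≡ 99 (mod 299)
83^4 ≡ 144 (mod 299)
83^6 ≡ 233 (mod 299)
83^8 ≡ 105 (mod 299)
83^11 ≡ 229 (mod 299)
83^12 ≡ 170 (mod 299)
83^22 ≡ 116 (mod 299)
83^24 ≡ 196 (mod 299)
83^33 ≡ 252 (mod 299)
83^44 ≡ 1 (mod 299) ✓
Thus |⟨83⟩| = ord(83) = 44.
[(Z/299Z)^× : ⟨83⟩] = 264/44 = 6.

6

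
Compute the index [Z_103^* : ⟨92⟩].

The order of 92 must divide φ(103) = 103 − 1 = 102 = 2 · 3 · 17.
Divisors of 102: 1, 2, 3, 6, 17, 34, 51, 102.
Test each divisor d:
92^1 ≡ 92 (mod 103)
92^2 ≡ 18 (mod 103)
92^3 ≡ 8 (mod 103)
92^6 ≡ 64 (mod 103)
92^17 ≡ 46 (mod 103)
92^34 ≡ 56 (mod 103)
92^51 ≡ 1 (mod 103) ✓
The order of 92 is 51, so the subgroup it generates has 51 elements.
[(Z/103Z)^× : ⟨92⟩] = 102/51 = 2.

2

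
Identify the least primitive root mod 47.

φ(47) = 47 − 1 = 46 = 2 · 23.
Test candidates g = 2, 3, … against the prime factors q ∈ {2, 23} of φ(47): g is a generator iff g^(46/q) ≢ 1 for every such q.
g = 2: 2^23 ≡ 1 — hits 1, so not a primitive root.
g = 3: 3^23 ≡ 1 — hits 1, so not a primitive root.
g = 4: 4^23 ≡ 1 — hits 1, so not a primitive root.
g = 5: 5^23 ≡ 46; 5^2 ≡ 25 — none is 1, so 5 is a primitive root.
The smallest primitive root modulo 47 is 5.

5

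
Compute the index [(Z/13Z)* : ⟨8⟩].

By Lagrange's theorem, ord_13(8) divides φ(13) = 13 − 1 = 12 = 2^2 · 3.
Divisors of 12: 1, 2, 3, 4, 6, 12.
Check 8^d mod 13 for each divisor in increasing order:
8^1 ≡ 8
8^2 ≡ 12
8^3 ≡ 5
8^4 ≡ 1
So ord_13(8) = 4, hence |⟨8⟩| = 4.
The index is φ(13) / ord(8) = 12 / 4 = 3.

3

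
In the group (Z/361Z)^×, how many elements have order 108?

φ(361) = φ(19^2) = 19·(19−1) = 342 = 2 · 3^2 · 19.
(Z/361Z)^× is cyclic (|G| = 342); a cyclic group of order m has exactly φ(d) elements of each order d | m, and none otherwise.
108 does not divide 342, so no element of (Z/361Z)^× has order 108.

0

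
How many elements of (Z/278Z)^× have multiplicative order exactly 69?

44

φ(278) = φ(2)·φ(139) = 1·138 = 138 = 2 · 3 · 23.
Since (Z/278Z)^× is cyclic of order 138, the number of elements of order d is φ(d) when d | 138 and 0 otherwise.
69 = 3 · 23 divides 138, and φ(69) = 44.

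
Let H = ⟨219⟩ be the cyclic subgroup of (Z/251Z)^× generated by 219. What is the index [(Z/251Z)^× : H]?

50

Since 219 ∈ (Z/251Z)^×, its order divides φ(251) = 251 − 1 = 250 = 2 · 5^3.
Divisors of 250: 1, 2, 5, 10, 25, 50, 125, 250.
Test each divisor d:
219^1 ≡ 219
219^2 ≡ 20
219^5 ≡ 1
The order of 219 is 5, so the subgroup it generates has 5 elements.
The index is φ(251) / ord(219) = 250 / 5 = 50.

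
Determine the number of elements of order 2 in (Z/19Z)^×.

1

φ(19) = 19 − 1 = 18 = 2 · 3^2.
(Z/19Z)^× is cyclic (|G| = 18); a cyclic group of order m has exactly φ(d) elements of each order d | m, and none otherwise.
2 | 18, and φ(2) = 2 − 1 = 1.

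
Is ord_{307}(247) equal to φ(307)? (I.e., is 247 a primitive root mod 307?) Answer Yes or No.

Yes

φ(307) = 307 − 1 = 306 = 2 · 3^2 · 17.
An element g generates (Z/307Z)^× iff g^(306/q) ≢ 1 (mod 307) for each prime q ∈ {2, 3, 17}.
247^153 ≡ 306 (mod 307)  [q = 2: ≢ 1 ✓]
247^102 ≡ 289 (mod 307)  [q = 3: ≢ 1 ✓]
247^18 ≡ 304 (mod 307)  [q = 17: ≢ 1 ✓]
All checks pass, so 247 has order 306 and is a primitive root modulo 307.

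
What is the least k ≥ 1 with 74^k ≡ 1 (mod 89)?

88

Since 74 ∈ (Z/89Z)^×, its order divides φ(89) = 89 − 1 = 88 = 2^3 · 11.
Divisors of 88: 1, 2, 4, 8, 11, 22, 44, 88.
Check 74^d mod 89 for each divisor in increasing order:
74^1 ≡ 74 (mod 89)
74^2 ≡ 47 (mod 89)
74^4 ≡ 73 (mod 89)
74^8 ≡ 78 (mod 89)
74^11 ≡ 12 (mod 89)
74^22 ≡ 55 (mod 89)
74^44 ≡ 88 (mod 89)
74^88 ≡ 1 (mod 89) ✓
The smallest such exponent is 88, so the order of 74 is 88.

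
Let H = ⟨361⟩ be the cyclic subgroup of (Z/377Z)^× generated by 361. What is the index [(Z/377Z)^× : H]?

8

By Lagrange's theorem, ord_377(361) divides φ(377) = φ(13·29) = (13−1)·(29−1) = 12·28 = 336 = 2^4 · 3 · 7.
Divisors of 336: 1, 2, 3, 4, 6, 7, 8, 12, 14, 16, 21, 24, 28, 42, 48, 56, 84, 112, 168, 336.
Evaluate successive powers at the divisors of 336:
361^1 ≡ 361 (mod 377)
361^2 ≡ 256 (mod 377)
361^3 ≡ 51 (mod 377)
361^4 ≡ 315 (mod 377)
361^6 ≡ 339 (mod 377)
361^7 ≡ 231 (mod 377)
361^8 ≡ 74 (mod 377)
361^12 ≡ 313 (mod 377)
361^14 ≡ 204 (mod 377)
361^16 ≡ 198 (mod 377)
361^21 ≡ 376 (mod 377)
361^24 ≡ 326 (mod 377)
361^28 ≡ 146 (mod 377)
361^42 ≡ 1 (mod 377) ✓
Thus |⟨361⟩| = ord(361) = 42.
Index = |(Z/377Z)^×| / |⟨361⟩| = 336 / 42 = 8.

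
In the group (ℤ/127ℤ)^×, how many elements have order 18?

φ(127) = 127 − 1 = 126 = 2 · 3^2 · 7.
In a cyclic group of order 126, there are φ(d) elements of order d for each divisor d of 126, and zero for non-divisors.
18 = 2 · 3^2 divides 126, and φ(18) = 6.

6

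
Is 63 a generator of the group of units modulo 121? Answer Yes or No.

Yes

φ(121) = φ(11^2) = 11·(11−1) = 110 = 2 · 5 · 11.
It suffices to check that the order of 63 is not a proper divisor of 110: compute 63^(110/q) for q ∈ {2, 5, 11}.
63^55 ≡ 120 (mod 121)  [q = 2: ≢ 1 ✓]
63^22 ≡ 9 (mod 121)  [q = 5: ≢ 1 ✓]
63^10 ≡ 23 (mod 121)  [q = 11: ≢ 1 ✓]
None equal 1, so ord_121(63) = 110: 63 is a primitive root.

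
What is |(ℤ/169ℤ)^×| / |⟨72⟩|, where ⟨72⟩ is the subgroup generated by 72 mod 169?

ord(72) | φ(169) = φ(13^2) = 13·(13−1) = 156 = 2^2 · 3 · 13.
Divisors of 156: 1, 2, 3, 4, 6, 12, 13, 26, 39, 52, 78, 156.
Compute 72^d (mod 169) for the divisors d until we hit 1:
72^1 ≡ 72 (mod 169)
72^2 ≡ 114 (mod 169)
72^3 ≡ 96 (mod 169)
72^4 ≡ 152 (mod 169)
72^6 ≡ 90 (mod 169)
72^12 ≡ 157 (mod 169)
72^13 ≡ 150 (mod 169)
72^26 ≡ 23 (mod 169)
72^39 ≡ 70 (mod 169)
72^52 ≡ 22 (mod 169)
72^78 ≡ 168 (mod 169)
72^156 ≡ 1 (mod 169) ✓
So ord_169(72) = 156, hence |⟨72⟩| = 156.
[(Z/169Z)^× : ⟨72⟩] = 156/156 = 1.

1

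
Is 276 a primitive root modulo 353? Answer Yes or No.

Yes

φ(353) = 353 − 1 = 352 = 2^5 · 11.
An element g generates (Z/353Z)^× iff g^(352/q) ≢ 1 (mod 353) for each prime q ∈ {2, 11}.
276^176 ≡ 352 (mod 353)  [q = 2: ≢ 1 ✓]
276^32 ≡ 231 (mod 353)  [q = 11: ≢ 1 ✓]
Every test exponent gives a nontrivial residue, hence 276 generates the full group.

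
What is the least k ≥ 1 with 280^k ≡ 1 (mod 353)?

The order of 280 must divide φ(353) = 353 − 1 = 352 = 2^5 · 11.
Divisors of 352: 1, 2, 4, 8, 11, 16, 22, 32, 44, 88, 176, 352.
Test each divisor d:
280^1 ≡ 280 (mod 353)
280^2 ≡ 34 (mod 353)
280^4 ≡ 97 (mod 353)
280^8 ≡ 231 (mod 353)
280^11 ≡ 283 (mod 353)
280^16 ≡ 58 (mod 353)
280^22 ≡ 311 (mod 353)
280^32 ≡ 187 (mod 353)
280^44 ≡ 352 (mod 353)
280^88 ≡ 1 (mod 353) ✓
So ord_353(280) = 88.

88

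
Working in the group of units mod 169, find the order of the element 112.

52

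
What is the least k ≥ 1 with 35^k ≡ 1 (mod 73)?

36

The order of 35 must divide φ(73) = 73 − 1 = 72 = 2^3 · 3^2.
Divisors of 72: 1, 2, 3, 4, 6, 8, 9, 12, 18, 24, 36, 72.
Check 35^d mod 73 for each divisor in increasing order:
35^1 ≡ 35 (mod 73)
35^2 ≡ 57 (mod 73)
35^3 ≡ 24 (mod 73)
35^4 ≡ 37 (mod 73)
35^6 ≡ 65 (mod 73)
35^8 ≡ 55 (mod 73)
35^9 ≡ 27 (mod 73)
35^12 ≡ 64 (mod 73)
35^18 ≡ 72 (mod 73)
35^24 ≡ 8 (mod 73)
35^36 ≡ 1 (mod 73) ✓
Therefore the multiplicative order of 35 modulo 73 is 36.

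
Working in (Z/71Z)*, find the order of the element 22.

By Lagrange's theorem, ord_71(22) divides φ(71) = 71 − 1 = 70 = 2 · 5 · 7.
Divisors of 70: 1, 2, 5, 7, 10, 14, 35, 70.
Test each divisor d:
22^1 ≡ 22 (mod 71)
22^2 ≡ 58 (mod 71)
22^5 ≡ 26 (mod 71)
22^7 ≡ 17 (mod 71)
22^10 ≡ 37 (mod 71)
22^14 ≡ 5 (mod 71)
22^35 ≡ 70 (mod 71)
22^70 ≡ 1 (mod 71) ✓
The smallest such exponent is 70, so the order of 22 is 70.

70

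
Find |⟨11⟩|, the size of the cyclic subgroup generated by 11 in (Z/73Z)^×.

72

Since 11 ∈ (Z/73Z)^×, its order divides φ(73) = 73 − 1 = 72 = 2^3 · 3^2.
Divisors of 72: 1, 2, 3, 4, 6, 8, 9, 12, 18, 24, 36, 72.
Check 11^d mod 73 for each divisor in increasing order:
11^1 ≡ 11 (mod 73)
11^2 ≡ 48 (mod 73)
11^3 ≡ 17 (mod 73)
11^4 ≡ 41 (mod 73)
11^6 ≡ 70 (mod 73)
11^8 ≡ 2 (mod 73)
11^9 ≡ 22 (mod 73)
11^12 ≡ 9 (mod 73)
11^18 ≡ 46 (mod 73)
11^24 ≡ 8 (mod 73)
11^36 ≡ 72 (mod 73)
11^72 ≡ 1 (mod 73) ✓
The smallest such exponent is 72, so the order of 11 is 72.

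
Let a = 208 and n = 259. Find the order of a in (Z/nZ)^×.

By Lagrange's theorem, ord_259(208) divides φ(259) = φ(7·37) = (7−1)·(37−1) = 6·36 = 216 = 2^3 · 3^3.
Divisors of 216: 1, 2, 3, 4, 6, 8, 9, 12, 18, 24, 27, 36, 54, 72, 108, 216.
Compute 208^d (mod 259) for the divisors d until we hit 1:
208^1 ≡ 208 (mod 259)
208^2 ≡ 11 (mod 259)
208^3 ≡ 216 (mod 259)
208^4 ≡ 121 (mod 259)
208^6 ≡ 36 (mod 259)
208^8 ≡ 137 (mod 259)
208^9 ≡ 6 (mod 259)
208^12 ≡ 1 (mod 259) ✓
Hence ord(208) = 12.

12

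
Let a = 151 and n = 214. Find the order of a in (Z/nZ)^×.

53

Since 151 ∈ (Z/214Z)^×, its order divides φ(214) = φ(2)·φ(107) = 1·106 = 106 = 2 · 53.
Divisors of 106: 1, 2, 53, 106.
Test each divisor d:
151^1 ≡ 151
151^2 ≡ 117
151^53 ≡ 1
The smallest such exponent is 53, so the order of 151 is 53.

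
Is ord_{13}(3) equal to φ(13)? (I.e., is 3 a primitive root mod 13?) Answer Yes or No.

No

φ(13) = 13 − 1 = 12 = 2^2 · 3.
An element g generates (Z/13Z)^× iff g^(12/q) ≢ 1 (mod 13) for each prime q ∈ {2, 3}.
3^6 ≡ 1 (mod 13)  [q = 2: ≡ 1 ✗]
3^4 ≡ 3 (mod 13)  [q = 3: ≢ 1 ✓]
3^6 ≡ 1 shows ord(3) | 6, strictly less than φ(13); not a primitive root.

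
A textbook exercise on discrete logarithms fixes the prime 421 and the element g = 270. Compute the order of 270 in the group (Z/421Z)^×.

Since 270 ∈ (Z/421Z)^×, its order divides φ(421) = 421 − 1 = 420 = 2^2 · 3 · 5 · 7.
Divisors of 420: 1, 2, 3, 4, 5, 6, 7, 10, 12, 14, 15, 20, 21, 28, 30, 35, 42, 60, 70, 84, 105, 140, 210, 420.
Evaluate successive powers at the divisors of 420:
270^1 ≡ 270 (mod 421)
270^2 ≡ 67 (mod 421)
270^3 ≡ 408 (mod 421)
270^4 ≡ 279 (mod 421)
270^5 ≡ 392 (mod 421)
270^6 ≡ 169 (mod 421)
270^7 ≡ 162 (mod 421)
270^10 ≡ 420 (mod 421)
270^12 ≡ 354 (mod 421)
270^14 ≡ 142 (mod 421)
270^15 ≡ 29 (mod 421)
270^20 ≡ 1 (mod 421) ✓
So ord_421(270) = 20.

20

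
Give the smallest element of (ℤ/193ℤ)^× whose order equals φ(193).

φ(193) = 193 − 1 = 192 = 2^6 · 3.
g is a primitive root iff g^(192/q) ≢ 1 (mod 193) for each prime q ∈ {2, 3}.
g = 2: 2^96 ≡ 1 — hits 1, so not a primitive root.
g = 3: 3^96 ≡ 1 — hits 1, so not a primitive root.
g = 4: 4^96 ≡ 1 — hits 1, so not a primitive root.
g = 5: 5^96 ≡ 192; 5^64 ≡ 84 — none is 1, so 5 is a primitive root.
Hence the least primitive root of 193 is 5.

5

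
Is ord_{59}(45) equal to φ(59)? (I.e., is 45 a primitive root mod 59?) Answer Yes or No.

φ(59) = 59 − 1 = 58 = 2 · 29.
An element g generates (Z/59Z)^× iff g^(58/q) ≢ 1 (mod 59) for each prime q ∈ {2, 29}.
45^29 ≡ 1 (mod 59)  [q = 2: ≡ 1 ✗]
45^2 ≡ 19 (mod 59)  [q = 29: ≢ 1 ✓]
The check at q = 2 fails, so 45 generates a proper subgroup.

No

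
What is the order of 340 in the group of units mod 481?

By Lagrange's theorem, ord_481(340) divides φ(481) = φ(13·37) = (13−1)·(37−1) = 12·36 = 432 = 2^4 · 3^3.
Divisors of 432: 1, 2, 3, 4, 6, 8, 9, 12, 16, 18, 24, 27, 36, 48, 54, 72, 108, 144, 216, 432.
Compute 340^d (mod 481) for the divisors d until we hit 1:
340^1 ≡ 340
340^2 ≡ 160
340^3 ≡ 47
340^4 ≡ 107
340^6 ≡ 285
340^8 ≡ 386
340^9 ≡ 408
340^12 ≡ 417
340^16 ≡ 367
340^18 ≡ 38
340^24 ≡ 248
340^27 ≡ 112
340^36 ≡ 1
The smallest such exponent is 36, so the order of 340 is 36.

36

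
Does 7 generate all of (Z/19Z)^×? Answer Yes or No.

No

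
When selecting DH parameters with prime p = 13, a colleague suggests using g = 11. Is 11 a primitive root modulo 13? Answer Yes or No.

Yes

φ(13) = 13 − 1 = 12 = 2^2 · 3.
An element g generates (Z/13Z)^× iff g^(12/q) ≢ 1 (mod 13) for each prime q ∈ {2, 3}.
11^6 ≡ 12 (mod 13)  [q = 2: ≢ 1 ✓]
11^4 ≡ 3 (mod 13)  [q = 3: ≢ 1 ✓]
Every test exponent gives a nontrivial residue, hence 11 generates the full group.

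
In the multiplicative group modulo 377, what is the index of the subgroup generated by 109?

Since 109 ∈ (Z/377Z)^×, its order divides φ(377) = φ(13·29) = (13−1)·(29−1) = 12·28 = 336 = 2^4 · 3 · 7.
Divisors of 336: 1, 2, 3, 4, 6, 7, 8, 12, 14, 16, 21, 24, 28, 42, 48, 56, 84, 112, 168, 336.
Check 109^d mod 377 for each divisor in increasing order:
109^1 ≡ 109
109^2 ≡ 194
109^3 ≡ 34
109^4 ≡ 313
109^6 ≡ 25
109^7 ≡ 86
109^8 ≡ 326
109^12 ≡ 248
109^14 ≡ 233
109^16 ≡ 339
109^21 ≡ 57
109^24 ≡ 53
109^28 ≡ 1
Thus |⟨109⟩| = ord(109) = 28.
Index = |(Z/377Z)^×| / |⟨109⟩| = 336 / 28 = 12.

12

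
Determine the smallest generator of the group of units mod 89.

φ(89) = 89 − 1 = 88 = 2^3 · 11.
Test candidates g = 2, 3, … against the prime factors q ∈ {2, 11} of φ(89): g is a generator iff g^(88/q) ≢ 1 for every such q.
g = 2: 2^44 ≡ 1 — hits 1, so not a primitive root.
g = 3: 3^44 ≡ 88; 3^8 ≡ 64 — none is 1, so 3 is a primitive root.
So 3 is the smallest generator of (Z/89Z)^×.

3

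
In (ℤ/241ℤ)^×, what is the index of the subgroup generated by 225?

By Lagrange's theorem, ord_241(225) divides φ(241) = 241 − 1 = 240 = 2^4 · 3 · 5.
Divisors of 240: 1, 2, 3, 4, 5, 6, 8, 10, 12, 15, 16, 20, 24, 30, 40, 48, 60, 80, 120, 240.
Evaluate successive powers at the divisors of 240:
225^1 ≡ 225
225^2 ≡ 15
225^3 ≡ 1
So ord_241(225) = 3, hence |⟨225⟩| = 3.
[(Z/241Z)^× : ⟨225⟩] = 240/3 = 80.

80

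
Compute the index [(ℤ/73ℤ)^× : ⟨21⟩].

Since 21 ∈ (Z/73Z)^×, its order divides φ(73) = 73 − 1 = 72 = 2^3 · 3^2.
Divisors of 72: 1, 2, 3, 4, 6, 8, 9, 12, 18, 24, 36, 72.
Evaluate successive powers at the divisors of 72:
21^1 ≡ 21 (mod 73)
21^2 ≡ 3 (mod 73)
21^3 ≡ 63 (mod 73)
21^4 ≡ 9 (mod 73)
21^6 ≡ 27 (mod 73)
21^8 ≡ 8 (mod 73)
21^9 ≡ 22 (mod 73)
21^12 ≡ 72 (mod 73)
21^18 ≡ 46 (mod 73)
21^24 ≡ 1 (mod 73) ✓
So ord_73(21) = 24, hence |⟨21⟩| = 24.
[(Z/73Z)^× : ⟨21⟩] = 72/24 = 3.

3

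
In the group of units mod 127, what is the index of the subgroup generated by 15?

2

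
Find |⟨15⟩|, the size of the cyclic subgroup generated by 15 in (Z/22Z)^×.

ord(15) | φ(22) = φ(2)·φ(11) = 1·10 = 10 = 2 · 5.
Divisors of 10: 1, 2, 5, 10.
Compute 15^d (mod 22) for the divisors d until we hit 1:
15^1 ≡ 15 (mod 22)
15^2 ≡ 5 (mod 22)
15^5 ≡ 1 (mod 22) ✓
Hence ord(15) = 5.

5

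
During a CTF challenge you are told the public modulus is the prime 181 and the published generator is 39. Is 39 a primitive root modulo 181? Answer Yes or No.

No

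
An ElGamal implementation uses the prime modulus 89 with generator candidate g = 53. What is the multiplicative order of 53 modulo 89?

The order of 53 must divide φ(89) = 89 − 1 = 88 = 2^3 · 11.
Divisors of 88: 1, 2, 4, 8, 11, 22, 44, 88.
Compute 53^d (mod 89) for the divisors d until we hit 1:
53^1 ≡ 53 (mod 89)
53^2 ≡ 50 (mod 89)
53^4 ≡ 8 (mod 89)
53^8 ≡ 64 (mod 89)
53^11 ≡ 55 (mod 89)
53^22 ≡ 88 (mod 89)
53^44 ≡ 1 (mod 89) ✓
So ord_89(53) = 44.

44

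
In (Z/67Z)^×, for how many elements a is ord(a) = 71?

φ(67) = 67 − 1 = 66 = 2 · 3 · 11.
(Z/67Z)^× is cyclic (|G| = 66); a cyclic group of order m has exactly φ(d) elements of each order d | m, and none otherwise.
Since 71 ∤ 66, the count is 0.

0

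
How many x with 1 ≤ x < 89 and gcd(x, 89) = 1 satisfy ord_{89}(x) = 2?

φ(89) = 89 − 1 = 88 = 2^3 · 11.
In a cyclic group of order 88, there are φ(d) elements of order d for each divisor d of 88, and zero for non-divisors.
2 | 88, and φ(2) = 2 − 1 = 1.

1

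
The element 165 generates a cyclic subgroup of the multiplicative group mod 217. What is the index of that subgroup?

12

The order of 165 must divide φ(217) = φ(7·31) = (7−1)·(31−1) = 6·30 = 180 = 2^2 · 3^2 · 5.
Divisors of 180: 1, 2, 3, 4, 5, 6, 9, 10, 12, 15, 18, 20, 30, 36, 45, 60, 90, 180.
Test each divisor d:
165^1 ≡ 165 (mod 217)
165^2 ≡ 100 (mod 217)
165^3 ≡ 8 (mod 217)
165^4 ≡ 18 (mod 217)
165^5 ≡ 149 (mod 217)
165^6 ≡ 64 (mod 217)
165^9 ≡ 78 (mod 217)
165^10 ≡ 67 (mod 217)
165^12 ≡ 190 (mod 217)
165^15 ≡ 1 (mod 217) ✓
The order of 165 is 15, so the subgroup it generates has 15 elements.
[(Z/217Z)^× : ⟨165⟩] = 180/15 = 12.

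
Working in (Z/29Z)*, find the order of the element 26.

The order of 26 must divide φ(29) = 29 − 1 = 28 = 2^2 · 7.
Divisors of 28: 1, 2, 4, 7, 14, 28.
Evaluate successive powers at the divisors of 28:
26^1 ≡ 26 (mod 29)
26^2 ≡ 9 (mod 29)
26^4 ≡ 23 (mod 29)
26^7 ≡ 17 (mod 29)
26^14 ≡ 28 (mod 29)
26^28 ≡ 1 (mod 29) ✓
So ord_29(26) = 28.

28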